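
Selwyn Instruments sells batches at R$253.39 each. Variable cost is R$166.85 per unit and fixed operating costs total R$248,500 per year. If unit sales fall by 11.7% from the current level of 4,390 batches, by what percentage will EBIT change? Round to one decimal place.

-33.8%

Total contribution margin = 4,390 × R$86.54 = R$379,910.60.
Operating income = contribution − fixed costs = R$379,910.60 − R$248,500 = R$131,410.60.
DOL = contribution ÷ EBIT = R$379,910.60 ÷ R$131,410.60 = 2.8910.
%ΔEBIT = DOL × %ΔSales = 2.8910 × -11.7% = -33.8%.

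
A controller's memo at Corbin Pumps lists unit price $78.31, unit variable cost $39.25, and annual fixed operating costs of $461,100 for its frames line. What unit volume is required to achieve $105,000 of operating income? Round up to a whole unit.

Contribution margin per unit = $78.31 − $39.25 = $39.06.
Units = (FC + target) / CM = ($461,100 + $105,000) / $39.06 = 14,493.09, so 14,494 frames.

14,494 frames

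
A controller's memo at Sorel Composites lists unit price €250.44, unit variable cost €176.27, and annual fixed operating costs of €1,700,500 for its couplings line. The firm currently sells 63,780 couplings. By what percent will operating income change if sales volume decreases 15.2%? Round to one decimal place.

-23.7%

Total contribution margin = 63,780 × €74.17 = €4,730,562.60.
EBIT = €4,730,562.60 − €1,700,500 = €3,030,062.60.
Degree of operating leverage = €4,730,562.60 / €3,030,062.60 = 1.5612.
%ΔEBIT = DOL × %ΔSales = 1.5612 × -15.2% = -23.7%.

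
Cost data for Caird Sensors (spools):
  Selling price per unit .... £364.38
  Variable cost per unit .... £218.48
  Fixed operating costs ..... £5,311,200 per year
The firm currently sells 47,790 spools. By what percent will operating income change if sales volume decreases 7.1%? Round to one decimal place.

-29.8%

At 47,790 units, contribution = 47,790 × £145.90 = £6,972,561.00.
Operating income = contribution − fixed costs = £6,972,561.00 − £5,311,200 = £1,661,361.00.
Degree of operating leverage = £6,972,561.00 / £1,661,361.00 = 4.1969.
Operating income changes by 4.1969 × -7.1% = -29.8%.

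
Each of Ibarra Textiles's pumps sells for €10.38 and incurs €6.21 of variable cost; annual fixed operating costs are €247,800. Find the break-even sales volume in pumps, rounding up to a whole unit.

59,425 pumps

Each unit contributes €10.38 − €6.21 = €4.17.
Break-even Q = €247,800 / €4.17 = 59,424.46 → 59,425 pumps.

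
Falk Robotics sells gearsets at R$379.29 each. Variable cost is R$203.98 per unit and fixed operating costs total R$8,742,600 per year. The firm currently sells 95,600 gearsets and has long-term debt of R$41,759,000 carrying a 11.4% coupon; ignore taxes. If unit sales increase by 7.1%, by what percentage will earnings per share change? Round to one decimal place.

+36.5%

At 95,600 units, contribution = 95,600 × R$175.31 = R$16,759,636.00.
Operating income = contribution − fixed costs = R$16,759,636.00 − R$8,742,600 = R$8,017,036.00.
After interest of R$4,760,526.00, pre-tax earnings = R$3,256,510.00.
DCL = total CM / (EBIT − I) = R$16,759,636.00 / R$3,256,510.00 = 5.1465.
EPS therefore changes by 5.1465 × (+7.1%) = +36.5%.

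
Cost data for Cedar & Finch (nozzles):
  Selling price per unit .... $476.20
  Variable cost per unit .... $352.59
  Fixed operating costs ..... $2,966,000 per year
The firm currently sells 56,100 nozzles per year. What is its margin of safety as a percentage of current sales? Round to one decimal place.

Each unit contributes $476.20 − $352.59 = $123.61. Break-even units = $2,966,000 ÷ $123.61 = 23,994.82; break-even revenue = 23,994.82 × $476.20 = $11,426,334.44.
Current sales = 56,100 × $476.20 = $26,714,820.00.
Margin of safety = ($26,714,820.00 − $11,426,334.44) ÷ $26,714,820.00 = 57.2%.

57.2%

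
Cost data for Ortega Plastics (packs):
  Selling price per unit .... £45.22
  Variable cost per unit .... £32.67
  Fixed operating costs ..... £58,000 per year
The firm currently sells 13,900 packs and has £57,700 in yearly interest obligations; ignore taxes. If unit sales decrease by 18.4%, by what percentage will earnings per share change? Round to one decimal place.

-54.6%

Total contribution margin = 13,900 × £12.55 = £174,445.00.
EBIT = £174,445.00 − £58,000 = £116,445.00.
Interest = £57,700.00, so EBIT − I = £58,745.00.
DCL = total CM / (EBIT − I) = £174,445.00 / £58,745.00 = 2.9695.
EPS therefore changes by 2.9695 × (-18.4%) = -54.6%.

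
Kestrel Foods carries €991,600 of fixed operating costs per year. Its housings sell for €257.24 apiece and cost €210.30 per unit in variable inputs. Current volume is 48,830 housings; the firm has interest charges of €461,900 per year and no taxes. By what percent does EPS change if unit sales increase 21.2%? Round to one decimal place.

At 48,830 units, contribution = 48,830 × €46.94 = €2,292,080.20.
Operating income = contribution − fixed costs = €2,292,080.20 − €991,600 = €1,300,480.20.
After interest of €461,900.00, pre-tax earnings = €838,580.20.
DCL = total CM / (EBIT − I) = €2,292,080.20 / €838,580.20 = 2.7333.
%ΔEPS = DCL × %ΔSales = 2.7333 × +21.2% = +57.9%.

+57.9%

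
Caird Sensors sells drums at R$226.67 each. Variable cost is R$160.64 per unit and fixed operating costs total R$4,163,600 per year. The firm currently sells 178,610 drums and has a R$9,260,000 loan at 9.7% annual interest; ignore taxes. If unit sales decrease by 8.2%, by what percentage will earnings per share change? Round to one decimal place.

-14.4%

At 178,610 units, contribution = 178,610 × R$66.03 = R$11,793,618.30.
Operating income = contribution − fixed costs = R$11,793,618.30 − R$4,163,600 = R$7,630,018.30.
After interest of R$898,220.00, pre-tax earnings = R$6,731,798.30.
DCL = total CM / (EBIT − I) = R$11,793,618.30 / R$6,731,798.30 = 1.7519.
EPS therefore changes by 1.7519 × (-8.2%) = -14.4%.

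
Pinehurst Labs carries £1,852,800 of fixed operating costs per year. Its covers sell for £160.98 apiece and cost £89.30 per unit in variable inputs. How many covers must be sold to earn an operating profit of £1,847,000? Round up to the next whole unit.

Each unit contributes £160.98 − £89.30 = £71.68.
Need Q such that Q × £71.68 − £1,852,800 = £1,847,000, i.e. Q = £3,699,800 / £71.68 = 51,615.51 → 51,616.

51,616 covers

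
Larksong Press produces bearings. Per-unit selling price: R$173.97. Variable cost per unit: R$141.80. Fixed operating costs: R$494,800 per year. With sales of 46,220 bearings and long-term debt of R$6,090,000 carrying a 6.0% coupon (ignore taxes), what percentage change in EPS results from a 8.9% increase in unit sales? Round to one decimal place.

+21.1%

At 46,220 units, contribution = 46,220 × R$32.17 = R$1,486,897.40.
EBIT = R$1,486,897.40 − R$494,800 = R$992,097.40.
Interest = R$365,400.00, so EBIT − I = R$626,697.40.
Degree of combined leverage = contribution ÷ (EBIT − I) = R$1,486,897.40 ÷ R$626,697.40 = 2.3726.
%ΔEPS = DCL × %ΔSales = 2.3726 × +8.9% = +21.1%.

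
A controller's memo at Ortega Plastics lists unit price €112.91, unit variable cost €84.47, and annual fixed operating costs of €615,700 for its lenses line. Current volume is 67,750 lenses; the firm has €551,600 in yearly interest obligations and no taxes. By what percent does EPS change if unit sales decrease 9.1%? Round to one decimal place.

At 67,750 units, contribution = 67,750 × €28.44 = €1,926,810.00.
Subtracting fixed costs: EBIT = €1,926,810.00 − €615,700 = €1,311,110.00.
Interest = €551,600.00, so EBIT − I = €759,510.00.
Degree of combined leverage = contribution ÷ (EBIT − I) = €1,926,810.00 ÷ €759,510.00 = 2.5369.
EPS therefore changes by 2.5369 × (-9.1%) = -23.1%.

-23.1%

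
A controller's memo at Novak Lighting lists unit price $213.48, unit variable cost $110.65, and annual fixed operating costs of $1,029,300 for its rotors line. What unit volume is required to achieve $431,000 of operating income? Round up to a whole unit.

14,202 rotors

Each unit contributes $213.48 − $110.65 = $102.83.
Required volume = (fixed costs + target profit) ÷ CM = ($1,029,300 + $431,000) ÷ $102.83 = 14,201.11, so 14,202 rotors.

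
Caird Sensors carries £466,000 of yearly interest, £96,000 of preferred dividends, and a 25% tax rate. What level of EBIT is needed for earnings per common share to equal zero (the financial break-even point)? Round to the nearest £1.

£594,000

Preferred dividends are paid after tax, so their pre-tax equivalent is £96,000 ÷ (1 − 0.25) = £128,000.00.
EPS = 0 when EBIT covers interest plus the pre-tax preferred burden: £466,000 + £128,000.00 = £594,000.00.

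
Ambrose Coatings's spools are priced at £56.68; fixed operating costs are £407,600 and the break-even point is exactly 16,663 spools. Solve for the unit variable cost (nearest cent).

£32.22

Contribution per unit must be FC / Q = £407,600 / 16,663 = £24.4614.
Hence VC = price − CM = £56.68 − £24.4614 = £32.22.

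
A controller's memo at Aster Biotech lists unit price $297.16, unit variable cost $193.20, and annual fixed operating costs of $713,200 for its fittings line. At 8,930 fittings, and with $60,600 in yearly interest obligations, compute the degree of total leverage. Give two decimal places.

Contribution at this volume is 8,930 × $103.96 = $928,362.80.
EBIT = $928,362.80 − $713,200 = $215,162.80. Interest = $60,600.00, so EBIT − I = $154,562.80.
DCL = contribution ÷ (EBIT − I) = $928,362.80 ÷ $154,562.80 = 6.0064.

6.01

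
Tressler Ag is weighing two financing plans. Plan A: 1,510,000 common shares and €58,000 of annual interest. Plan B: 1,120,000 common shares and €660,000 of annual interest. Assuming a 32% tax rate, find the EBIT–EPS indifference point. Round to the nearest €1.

€2,388,821

At indifference, (EBIT − 58,000)(1 − t)/1,510,000 = (EBIT − 660,000)(1 − t)/1,120,000.
The (1 − t) factor cancels: (EBIT − 58,000) × 1,120,000 = (EBIT − 660,000) × 1,510,000.
Solving, EBIT = (660,000·1,510,000 − 58,000·1,120,000) / (1,510,000 − 1,120,000) = 931,640,000,000 / 390,000 = 2,388,820.51.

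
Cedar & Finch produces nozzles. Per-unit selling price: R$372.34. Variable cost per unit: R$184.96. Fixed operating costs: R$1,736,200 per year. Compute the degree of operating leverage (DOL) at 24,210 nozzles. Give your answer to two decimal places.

1.62

Contribution at this volume is 24,210 × R$187.38 = R$4,536,469.80.
Operating income = contribution − fixed costs = R$4,536,469.80 − R$1,736,200 = R$2,800,269.80.
Degree of operating leverage = R$4,536,469.80 / R$2,800,269.80 = 1.6200.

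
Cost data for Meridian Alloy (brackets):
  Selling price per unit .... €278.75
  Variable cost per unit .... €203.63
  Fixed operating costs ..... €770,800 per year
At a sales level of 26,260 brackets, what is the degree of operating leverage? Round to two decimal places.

1.64

Contribution at this volume is 26,260 × €75.12 = €1,972,651.20.
Operating income = contribution − fixed costs = €1,972,651.20 − €770,800 = €1,201,851.20.
So DOL = total CM / EBIT = €1,972,651.20 / €1,201,851.20 = 1.6413.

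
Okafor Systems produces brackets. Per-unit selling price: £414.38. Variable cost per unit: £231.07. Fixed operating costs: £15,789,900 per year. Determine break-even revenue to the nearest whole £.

£35,693,736

CM per unit = £414.38 − £231.07 = £183.31; CM ratio = £183.31 / £414.38 = 0.4424.
Break-even revenue = fixed costs × price ÷ CM = £15,789,900 × £414.38 ÷ £183.31 = £35,693,736.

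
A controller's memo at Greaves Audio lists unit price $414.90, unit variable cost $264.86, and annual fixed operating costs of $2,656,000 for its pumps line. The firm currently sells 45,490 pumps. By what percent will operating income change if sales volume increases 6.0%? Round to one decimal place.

Total contribution margin = 45,490 × $150.04 = $6,825,319.60.
Subtracting fixed costs: EBIT = $6,825,319.60 − $2,656,000 = $4,169,319.60.
So DOL = total CM / EBIT = $6,825,319.60 / $4,169,319.60 = 1.6370.
%ΔEBIT = DOL × %ΔSales = 1.6370 × +6.0% = +9.8%.

+9.8%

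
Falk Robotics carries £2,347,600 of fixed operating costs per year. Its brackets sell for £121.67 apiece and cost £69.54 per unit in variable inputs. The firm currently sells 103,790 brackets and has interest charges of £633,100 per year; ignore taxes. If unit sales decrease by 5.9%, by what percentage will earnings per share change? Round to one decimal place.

Total contribution margin = 103,790 × £52.13 = £5,410,572.70.
Subtracting fixed costs: EBIT = £5,410,572.70 − £2,347,600 = £3,062,972.70.
After interest of £633,100.00, pre-tax earnings = £2,429,872.70.
Degree of combined leverage = contribution ÷ (EBIT − I) = £5,410,572.70 ÷ £2,429,872.70 = 2.2267.
EPS therefore changes by 2.2267 × (-5.9%) = -13.1%.

-13.1%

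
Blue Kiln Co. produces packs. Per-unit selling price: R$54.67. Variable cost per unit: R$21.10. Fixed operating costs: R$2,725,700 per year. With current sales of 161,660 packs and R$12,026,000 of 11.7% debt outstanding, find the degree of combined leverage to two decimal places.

4.19

Contribution at this volume is 161,660 × R$33.57 = R$5,426,926.20.
Operating income = contribution − fixed costs = R$5,426,926.20 − R$2,725,700 = R$2,701,226.20. Interest = R$1,407,042.00.
DOL = R$5,426,926.20 ÷ R$2,701,226.20 = 2.0091; DFL = R$2,701,226.20 ÷ R$1,294,184.20 = 2.0872.
Combined leverage = 2.0091 × 2.0872 = 4.1934.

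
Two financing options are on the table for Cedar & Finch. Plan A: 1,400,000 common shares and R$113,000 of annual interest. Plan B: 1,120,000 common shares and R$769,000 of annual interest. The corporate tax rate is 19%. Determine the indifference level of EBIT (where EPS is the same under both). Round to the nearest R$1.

Set EPS_A = EPS_B: (EBIT − R$113,000)(1 − 0.19) ÷ 1,400,000 = (EBIT − R$769,000)(1 − 0.19) ÷ 1,120,000.
Cancelling (1 − t) and cross-multiplying: 1,120,000·(EBIT − 113,000) = 1,400,000·(EBIT − 769,000).
EBIT × (1,400,000 − 1,120,000) = 769,000 × 1,400,000 − 113,000 × 1,120,000 = 950,040,000,000, so EBIT = 950,040,000,000 ÷ 280,000 = 3,393,000.00.

R$3,393,000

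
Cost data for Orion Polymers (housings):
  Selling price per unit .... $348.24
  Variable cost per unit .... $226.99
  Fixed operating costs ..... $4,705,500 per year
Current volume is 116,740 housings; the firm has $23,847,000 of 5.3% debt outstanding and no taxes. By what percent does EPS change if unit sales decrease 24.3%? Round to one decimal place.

Total contribution margin = 116,740 × $121.25 = $14,154,725.00.
Subtracting fixed costs: EBIT = $14,154,725.00 − $4,705,500 = $9,449,225.00.
Interest = $1,263,891.00, so EBIT − I = $8,185,334.00.
Degree of combined leverage = contribution ÷ (EBIT − I) = $14,154,725.00 ÷ $8,185,334.00 = 1.7293.
EPS therefore changes by 1.7293 × (-24.3%) = -42.0%.

-42.0%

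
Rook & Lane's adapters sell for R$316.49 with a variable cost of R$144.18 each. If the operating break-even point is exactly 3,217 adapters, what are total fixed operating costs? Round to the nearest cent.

R$554,321.27

Each unit contributes R$316.49 − R$144.18 = R$172.31.
Since BE = FC / CM, FC = 3,217 × R$172.31 = R$554,321.27.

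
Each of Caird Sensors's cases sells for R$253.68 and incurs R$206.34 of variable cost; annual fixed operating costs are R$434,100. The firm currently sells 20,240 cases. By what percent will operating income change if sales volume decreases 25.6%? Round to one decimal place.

Total contribution margin = 20,240 × R$47.34 = R$958,161.60.
Operating income = contribution − fixed costs = R$958,161.60 − R$434,100 = R$524,061.60.
Degree of operating leverage = R$958,161.60 / R$524,061.60 = 1.8283.
Operating income changes by 1.8283 × -25.6% = -46.8%.

-46.8%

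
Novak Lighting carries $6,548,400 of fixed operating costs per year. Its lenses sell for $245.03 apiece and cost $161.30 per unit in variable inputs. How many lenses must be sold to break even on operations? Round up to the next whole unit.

78,209 lenses

Contribution margin per unit = $245.03 − $161.30 = $83.73.
Break-even volume = fixed costs ÷ CM per unit = $6,548,400 ÷ $83.73 = 78,208.53, so 78,209 lenses.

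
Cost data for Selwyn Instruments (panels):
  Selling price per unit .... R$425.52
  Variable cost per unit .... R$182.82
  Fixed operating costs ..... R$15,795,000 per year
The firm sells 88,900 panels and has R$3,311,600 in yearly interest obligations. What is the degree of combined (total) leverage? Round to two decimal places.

8.74

At 88,900 units, contribution = 88,900 × R$242.70 = R$21,576,030.00.
Operating income = contribution − fixed costs = R$21,576,030.00 − R$15,795,000 = R$5,781,030.00. Interest = R$3,311,600.00, so EBIT − I = R$2,469,430.00.
Degree of total leverage = total CM / (EBIT − interest) = R$21,576,030.00 / R$2,469,430.00 = 8.7373.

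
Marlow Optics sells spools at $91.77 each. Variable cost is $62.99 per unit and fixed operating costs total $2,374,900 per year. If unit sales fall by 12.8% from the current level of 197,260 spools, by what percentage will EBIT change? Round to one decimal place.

At 197,260 units, contribution = 197,260 × $28.78 = $5,677,142.80.
EBIT = $5,677,142.80 − $2,374,900 = $3,302,242.80.
DOL = contribution ÷ EBIT = $5,677,142.80 ÷ $3,302,242.80 = 1.7192.
Operating income changes by 1.7192 × -12.8% = -22.0%.

-22.0%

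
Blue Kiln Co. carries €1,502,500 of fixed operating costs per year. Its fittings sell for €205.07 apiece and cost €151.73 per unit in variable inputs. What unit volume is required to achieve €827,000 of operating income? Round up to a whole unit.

Contribution margin per unit = €205.07 − €151.73 = €53.34.
Units = (FC + target) / CM = (€1,502,500 + €827,000) / €53.34 = 43,672.67, so 43,673 fittings.

43,673 fittings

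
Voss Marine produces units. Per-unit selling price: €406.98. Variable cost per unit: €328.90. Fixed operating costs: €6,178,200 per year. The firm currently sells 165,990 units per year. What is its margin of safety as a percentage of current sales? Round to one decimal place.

Unit CM = price − variable cost = €406.98 − €328.90 = €78.08. Break-even units = €6,178,200 ÷ €78.08 = 79,126.54; break-even revenue = 79,126.54 × €406.98 = €32,202,917.98.
Actual sales revenue = 165,990 × €406.98 = €67,554,610.20.
Margin of safety = (€67,554,610.20 − €32,202,917.98) ÷ €67,554,610.20 = 52.3%.

52.3%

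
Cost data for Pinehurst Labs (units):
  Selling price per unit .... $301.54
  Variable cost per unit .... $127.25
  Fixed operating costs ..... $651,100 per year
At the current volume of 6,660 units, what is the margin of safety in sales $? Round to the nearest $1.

$881,785

Unit CM = price − variable cost = $301.54 − $127.25 = $174.29. Break-even units = $651,100 ÷ $174.29 = 3,735.73; break-even revenue = 3,735.73 × $301.54 = $1,126,471.36.
Actual sales revenue = 6,660 × $301.54 = $2,008,256.40.
Margin of safety = $2,008,256.40 − $1,126,471.36 = $881,785.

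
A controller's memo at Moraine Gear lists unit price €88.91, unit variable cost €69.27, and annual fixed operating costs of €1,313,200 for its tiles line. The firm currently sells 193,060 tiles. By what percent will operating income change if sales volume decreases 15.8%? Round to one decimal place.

Contribution at this volume is 193,060 × €19.64 = €3,791,698.40.
Operating income = contribution − fixed costs = €3,791,698.40 − €1,313,200 = €2,478,498.40.
Degree of operating leverage = €3,791,698.40 / €2,478,498.40 = 1.5298.
Operating income changes by 1.5298 × -15.8% = -24.2%.

-24.2%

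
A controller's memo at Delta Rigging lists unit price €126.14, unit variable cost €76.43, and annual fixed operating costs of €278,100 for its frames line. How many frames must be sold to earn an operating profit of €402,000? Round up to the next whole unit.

13,682 frames

Each unit contributes €126.14 − €76.43 = €49.71.
Required volume = (fixed costs + target profit) ÷ CM = (€278,100 + €402,000) ÷ €49.71 = 13,681.35, so 13,682 frames.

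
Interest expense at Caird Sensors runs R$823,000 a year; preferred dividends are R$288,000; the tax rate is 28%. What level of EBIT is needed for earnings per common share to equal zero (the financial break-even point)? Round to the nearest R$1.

Preferred dividends are paid after tax, so their pre-tax equivalent is R$288,000 ÷ (1 − 0.28) = R$400,000.00.
Financial break-even EBIT = interest + D_p ÷ (1 − t) = R$823,000 + R$400,000.00 = R$1,223,000.00.

R$1,223,000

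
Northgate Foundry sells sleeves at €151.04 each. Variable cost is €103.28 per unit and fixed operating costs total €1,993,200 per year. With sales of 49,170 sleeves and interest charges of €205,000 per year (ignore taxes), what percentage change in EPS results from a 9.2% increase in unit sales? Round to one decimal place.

At 49,170 units, contribution = 49,170 × €47.76 = €2,348,359.20.
EBIT = €2,348,359.20 − €1,993,200 = €355,159.20.
Interest = €205,000.00, so EBIT − I = €150,159.20.
Degree of combined leverage = contribution ÷ (EBIT − I) = €2,348,359.20 ÷ €150,159.20 = 15.6391.
EPS therefore changes by 15.6391 × (+9.2%) = +143.9%.

+143.9%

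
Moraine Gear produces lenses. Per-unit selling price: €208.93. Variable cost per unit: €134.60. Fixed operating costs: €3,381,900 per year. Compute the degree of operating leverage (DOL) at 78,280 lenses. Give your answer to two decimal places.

Contribution at this volume is 78,280 × €74.33 = €5,818,552.40.
Subtracting fixed costs: EBIT = €5,818,552.40 − €3,381,900 = €2,436,652.40.
DOL = contribution ÷ EBIT = €5,818,552.40 ÷ €2,436,652.40 = 2.3879.

2.39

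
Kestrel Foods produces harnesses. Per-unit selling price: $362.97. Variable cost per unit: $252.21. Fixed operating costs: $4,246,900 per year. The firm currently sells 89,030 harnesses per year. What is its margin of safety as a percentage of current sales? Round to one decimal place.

Each unit contributes $362.97 − $252.21 = $110.76. Break-even units = $4,246,900 ÷ $110.76 = 38,343.26; break-even revenue = 38,343.26 × $362.97 = $13,917,454.79.
Actual sales revenue = 89,030 × $362.97 = $32,315,219.10.
Margin of safety = ($32,315,219.10 − $13,917,454.79) ÷ $32,315,219.10 = 56.9%.

56.9%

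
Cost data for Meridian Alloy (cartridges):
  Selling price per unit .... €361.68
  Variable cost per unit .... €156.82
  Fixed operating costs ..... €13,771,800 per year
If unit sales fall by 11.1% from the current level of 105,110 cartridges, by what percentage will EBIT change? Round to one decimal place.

-30.8%

At 105,110 units, contribution = 105,110 × €204.86 = €21,532,834.60.
Subtracting fixed costs: EBIT = €21,532,834.60 − €13,771,800 = €7,761,034.60.
So DOL = total CM / EBIT = €21,532,834.60 / €7,761,034.60 = 2.7745.
Operating income changes by 2.7745 × -11.1% = -30.8%.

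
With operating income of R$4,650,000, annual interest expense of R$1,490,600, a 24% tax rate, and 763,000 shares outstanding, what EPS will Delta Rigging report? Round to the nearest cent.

R$3.15

Interest = R$1,490,600.00, so EBT = R$4,650,000 − R$1,490,600.00 = R$3,159,400.00.
Net income = R$3,159,400.00 × (1 − 0.24) = R$2,401,144.00.
Per share: R$2,401,144.00 / 763,000 shares = R$3.15.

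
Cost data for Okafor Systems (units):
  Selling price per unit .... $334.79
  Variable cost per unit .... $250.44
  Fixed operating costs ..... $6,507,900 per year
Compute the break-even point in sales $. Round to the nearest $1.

$25,830,229

CM per unit = $334.79 − $250.44 = $84.35; CM ratio = $84.35 / $334.79 = 0.2519.
Break-even sales = FC ÷ CM ratio = $6,507,900 × $334.79 / $84.35 = $25,830,229.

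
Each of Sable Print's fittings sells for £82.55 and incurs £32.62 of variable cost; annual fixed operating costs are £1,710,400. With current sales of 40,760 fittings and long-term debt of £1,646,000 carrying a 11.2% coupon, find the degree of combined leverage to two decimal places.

14.50

Contribution at this volume is 40,760 × £49.93 = £2,035,146.80.
Subtracting fixed costs: EBIT = £2,035,146.80 − £1,710,400 = £324,746.80. Interest = £184,352.00, so EBIT − I = £140,394.80.
DCL = contribution ÷ (EBIT − I) = £2,035,146.80 ÷ £140,394.80 = 14.4959.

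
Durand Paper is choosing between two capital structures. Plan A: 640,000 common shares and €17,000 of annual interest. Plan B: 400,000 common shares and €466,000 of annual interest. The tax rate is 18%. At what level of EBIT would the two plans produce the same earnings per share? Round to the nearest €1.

€1,214,333

At indifference, (EBIT − 17,000)(1 − t)/640,000 = (EBIT − 466,000)(1 − t)/400,000.
The (1 − t) factor cancels: (EBIT − 17,000) × 400,000 = (EBIT − 466,000) × 640,000.
Solving, EBIT = (466,000·640,000 − 17,000·400,000) / (640,000 − 400,000) = 291,440,000,000 / 240,000 = 1,214,333.33.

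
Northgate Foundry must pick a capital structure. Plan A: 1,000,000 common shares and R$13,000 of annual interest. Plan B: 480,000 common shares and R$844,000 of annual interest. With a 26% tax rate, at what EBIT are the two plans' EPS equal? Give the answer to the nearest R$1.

R$1,611,077

At indifference, (EBIT − 13,000)(1 − t)/1,000,000 = (EBIT − 844,000)(1 − t)/480,000.
The (1 − t) factor cancels: (EBIT − 13,000) × 480,000 = (EBIT − 844,000) × 1,000,000.
EBIT × (1,000,000 − 480,000) = 844,000 × 1,000,000 − 13,000 × 480,000 = 837,760,000,000, so EBIT = 837,760,000,000 ÷ 520,000 = 1,611,076.92.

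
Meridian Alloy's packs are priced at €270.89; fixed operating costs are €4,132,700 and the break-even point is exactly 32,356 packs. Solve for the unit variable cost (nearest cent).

€143.16

At break-even, FC = Q × (P − VC), so P − VC = €4,132,700 ÷ 32,356 = €127.7259.
Hence VC = price − CM = €270.89 − €127.7259 = €143.16.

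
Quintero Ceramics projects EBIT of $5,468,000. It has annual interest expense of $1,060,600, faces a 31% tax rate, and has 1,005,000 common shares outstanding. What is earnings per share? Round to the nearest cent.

$3.03

Interest = $1,060,600.00, so EBT = $5,468,000 − $1,060,600.00 = $4,407,400.00.
Net income = $4,407,400.00 × (1 − 0.31) = $3,041,106.00.
Per share: $3,041,106.00 / 1,005,000 shares = $3.03.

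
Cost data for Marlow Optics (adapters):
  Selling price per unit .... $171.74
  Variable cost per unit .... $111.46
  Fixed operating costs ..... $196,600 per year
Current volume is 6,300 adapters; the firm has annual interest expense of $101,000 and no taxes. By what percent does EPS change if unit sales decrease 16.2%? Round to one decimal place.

Contribution at this volume is 6,300 × $60.28 = $379,764.00.
Subtracting fixed costs: EBIT = $379,764.00 − $196,600 = $183,164.00.
After interest of $101,000.00, pre-tax earnings = $82,164.00.
DCL = total CM / (EBIT − I) = $379,764.00 / $82,164.00 = 4.6220.
EPS therefore changes by 4.6220 × (-16.2%) = -74.9%.

-74.9%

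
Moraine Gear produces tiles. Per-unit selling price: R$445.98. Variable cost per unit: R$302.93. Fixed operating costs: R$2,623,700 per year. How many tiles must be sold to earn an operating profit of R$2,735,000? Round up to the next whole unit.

Unit CM = price − variable cost = R$445.98 − R$302.93 = R$143.05.
Need Q such that Q × R$143.05 − R$2,623,700 = R$2,735,000, i.e. Q = R$5,358,700 / R$143.05 = 37,460.33 → 37,461.

37,461 tiles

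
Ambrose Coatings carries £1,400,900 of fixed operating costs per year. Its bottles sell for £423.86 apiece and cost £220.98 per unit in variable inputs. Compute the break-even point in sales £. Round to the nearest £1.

£2,926,782

Contribution margin per unit = £423.86 − £220.98 = £202.88, a CM ratio of £202.88 ÷ £423.86 = 0.4786.
Break-even sales = FC ÷ CM ratio = £1,400,900 × £423.86 / £202.88 = £2,926,782.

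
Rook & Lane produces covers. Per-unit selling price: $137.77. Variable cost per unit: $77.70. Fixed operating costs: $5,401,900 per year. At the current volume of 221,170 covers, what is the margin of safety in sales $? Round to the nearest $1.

$18,081,382

Contribution margin per unit = $137.77 − $77.70 = $60.07. Break-even units = $5,401,900 ÷ $60.07 = 89,926.75; break-even revenue = 89,926.75 × $137.77 = $12,389,208.64.
Actual sales revenue = 221,170 × $137.77 = $30,470,590.90.
Margin of safety = $30,470,590.90 − $12,389,208.64 = $18,081,382.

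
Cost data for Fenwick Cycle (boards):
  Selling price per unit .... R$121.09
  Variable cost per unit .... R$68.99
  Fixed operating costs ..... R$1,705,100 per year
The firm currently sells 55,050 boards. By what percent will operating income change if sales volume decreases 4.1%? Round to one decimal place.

-10.1%

Contribution at this volume is 55,050 × R$52.10 = R$2,868,105.00.
Operating income = contribution − fixed costs = R$2,868,105.00 − R$1,705,100 = R$1,163,005.00.
DOL = contribution ÷ EBIT = R$2,868,105.00 ÷ R$1,163,005.00 = 2.4661.
So EBIT moves 2.4661 × (-4.1%) = -10.1%.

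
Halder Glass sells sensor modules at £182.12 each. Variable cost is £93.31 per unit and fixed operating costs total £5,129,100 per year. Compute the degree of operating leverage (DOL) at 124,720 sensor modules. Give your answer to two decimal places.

Total contribution margin = 124,720 × £88.81 = £11,076,383.20.
Subtracting fixed costs: EBIT = £11,076,383.20 − £5,129,100 = £5,947,283.20.
So DOL = total CM / EBIT = £11,076,383.20 / £5,947,283.20 = 1.8624.

1.86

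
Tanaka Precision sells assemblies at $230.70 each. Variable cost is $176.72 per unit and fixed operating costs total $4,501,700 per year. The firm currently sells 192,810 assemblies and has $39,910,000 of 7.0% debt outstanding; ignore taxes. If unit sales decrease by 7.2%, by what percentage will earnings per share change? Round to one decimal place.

-24.1%

At 192,810 units, contribution = 192,810 × $53.98 = $10,407,883.80.
Subtracting fixed costs: EBIT = $10,407,883.80 − $4,501,700 = $5,906,183.80.
After interest of $2,793,700.00, pre-tax earnings = $3,112,483.80.
DCL = total CM / (EBIT − I) = $10,407,883.80 / $3,112,483.80 = 3.3439.
EPS therefore changes by 3.3439 × (-7.2%) = -24.1%.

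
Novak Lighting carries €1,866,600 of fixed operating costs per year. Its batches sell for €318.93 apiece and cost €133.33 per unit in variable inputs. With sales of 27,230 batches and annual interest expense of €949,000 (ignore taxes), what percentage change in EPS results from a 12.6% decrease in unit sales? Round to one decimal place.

-28.4%

Contribution at this volume is 27,230 × €185.60 = €5,053,888.00.
Operating income = contribution − fixed costs = €5,053,888.00 − €1,866,600 = €3,187,288.00.
After interest of €949,000.00, pre-tax earnings = €2,238,288.00.
Degree of combined leverage = contribution ÷ (EBIT − I) = €5,053,888.00 ÷ €2,238,288.00 = 2.2579.
%ΔEPS = DCL × %ΔSales = 2.2579 × -12.6% = -28.4%.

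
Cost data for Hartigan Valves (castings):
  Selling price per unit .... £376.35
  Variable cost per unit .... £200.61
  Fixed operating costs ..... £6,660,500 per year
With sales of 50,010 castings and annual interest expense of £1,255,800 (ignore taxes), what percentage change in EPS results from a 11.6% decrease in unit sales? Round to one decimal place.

-116.9%

At 50,010 units, contribution = 50,010 × £175.74 = £8,788,757.40.
Subtracting fixed costs: EBIT = £8,788,757.40 − £6,660,500 = £2,128,257.40.
Interest = £1,255,800.00, so EBIT − I = £872,457.40.
DCL = total CM / (EBIT − I) = £8,788,757.40 / £872,457.40 = 10.0736.
%ΔEPS = DCL × %ΔSales = 10.0736 × -11.6% = -116.9%.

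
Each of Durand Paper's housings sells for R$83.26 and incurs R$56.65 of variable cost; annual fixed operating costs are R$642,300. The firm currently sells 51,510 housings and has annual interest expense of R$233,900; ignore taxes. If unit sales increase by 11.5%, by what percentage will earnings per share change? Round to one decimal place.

+31.9%

Contribution at this volume is 51,510 × R$26.61 = R$1,370,681.10.
Subtracting fixed costs: EBIT = R$1,370,681.10 − R$642,300 = R$728,381.10.
After interest of R$233,900.00, pre-tax earnings = R$494,481.10.
DCL = total CM / (EBIT − I) = R$1,370,681.10 / R$494,481.10 = 2.7720.
EPS therefore changes by 2.7720 × (+11.5%) = +31.9%.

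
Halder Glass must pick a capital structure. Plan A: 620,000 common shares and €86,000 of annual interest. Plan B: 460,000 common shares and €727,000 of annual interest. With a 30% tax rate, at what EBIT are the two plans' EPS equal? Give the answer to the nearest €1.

€2,569,875

Set EPS_A = EPS_B: (EBIT − €86,000)(1 − 0.30) ÷ 620,000 = (EBIT − €727,000)(1 − 0.30) ÷ 460,000.
The (1 − t) factor cancels: (EBIT − 86,000) × 460,000 = (EBIT − 727,000) × 620,000.
Solving, EBIT = (727,000·620,000 − 86,000·460,000) / (620,000 − 460,000) = 411,180,000,000 / 160,000 = 2,569,875.00.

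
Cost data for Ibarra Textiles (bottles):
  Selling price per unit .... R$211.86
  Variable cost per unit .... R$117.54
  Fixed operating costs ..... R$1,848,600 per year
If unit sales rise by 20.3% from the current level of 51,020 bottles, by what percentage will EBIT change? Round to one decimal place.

Total contribution margin = 51,020 × R$94.32 = R$4,812,206.40.
Operating income = contribution − fixed costs = R$4,812,206.40 − R$1,848,600 = R$2,963,606.40.
DOL = contribution ÷ EBIT = R$4,812,206.40 ÷ R$2,963,606.40 = 1.6238.
%ΔEBIT = DOL × %ΔSales = 1.6238 × +20.3% = +33.0%.

+33.0%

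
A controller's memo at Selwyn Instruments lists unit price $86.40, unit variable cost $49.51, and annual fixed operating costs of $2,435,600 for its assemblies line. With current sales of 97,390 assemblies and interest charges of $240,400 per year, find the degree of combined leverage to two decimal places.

At 97,390 units, contribution = 97,390 × $36.89 = $3,592,717.10.
EBIT = $3,592,717.10 − $2,435,600 = $1,157,117.10. Interest = $240,400.00.
DOL = $3,592,717.10 ÷ $1,157,117.10 = 3.1049; DFL = $1,157,117.10 ÷ $916,717.10 = 1.2622.
DCL = DOL × DFL = 3.1049 × 1.2622 = 3.9190.

3.92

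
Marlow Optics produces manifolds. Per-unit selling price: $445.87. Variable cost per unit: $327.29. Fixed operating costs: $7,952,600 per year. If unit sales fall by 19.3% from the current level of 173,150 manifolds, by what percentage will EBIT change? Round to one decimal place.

-31.5%

At 173,150 units, contribution = 173,150 × $118.58 = $20,532,127.00.
Operating income = contribution − fixed costs = $20,532,127.00 − $7,952,600 = $12,579,527.00.
DOL = contribution ÷ EBIT = $20,532,127.00 ÷ $12,579,527.00 = 1.6322.
%ΔEBIT = DOL × %ΔSales = 1.6322 × -19.3% = -31.5%.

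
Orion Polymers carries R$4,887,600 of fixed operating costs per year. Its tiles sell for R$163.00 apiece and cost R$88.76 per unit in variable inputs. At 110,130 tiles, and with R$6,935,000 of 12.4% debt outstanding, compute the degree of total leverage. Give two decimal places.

3.37

At 110,130 units, contribution = 110,130 × R$74.24 = R$8,176,051.20.
EBIT = R$8,176,051.20 − R$4,887,600 = R$3,288,451.20. Interest = R$859,940.00.
DOL = R$8,176,051.20 ÷ R$3,288,451.20 = 2.4863; DFL = R$3,288,451.20 ÷ R$2,428,511.20 = 1.3541.
Combined leverage = 2.4863 × 1.3541 = 3.3667.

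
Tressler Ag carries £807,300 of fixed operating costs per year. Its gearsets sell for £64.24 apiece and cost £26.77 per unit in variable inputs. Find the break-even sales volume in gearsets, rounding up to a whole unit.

Contribution margin per unit = £64.24 − £26.77 = £37.47.
Break-even volume = fixed costs ÷ CM per unit = £807,300 ÷ £37.47 = 21,545.24, so 21,546 gearsets.

21,546 gearsets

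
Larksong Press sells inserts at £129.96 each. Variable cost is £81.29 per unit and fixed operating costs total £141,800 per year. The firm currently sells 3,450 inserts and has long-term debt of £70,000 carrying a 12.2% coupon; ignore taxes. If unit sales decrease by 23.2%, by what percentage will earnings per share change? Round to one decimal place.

-221.7%

At 3,450 units, contribution = 3,450 × £48.67 = £167,911.50.
EBIT = £167,911.50 − £141,800 = £26,111.50.
Interest = £8,540.00, so EBIT − I = £17,571.50.
Degree of combined leverage = contribution ÷ (EBIT − I) = £167,911.50 ÷ £17,571.50 = 9.5559.
EPS therefore changes by 9.5559 × (-23.2%) = -221.7%.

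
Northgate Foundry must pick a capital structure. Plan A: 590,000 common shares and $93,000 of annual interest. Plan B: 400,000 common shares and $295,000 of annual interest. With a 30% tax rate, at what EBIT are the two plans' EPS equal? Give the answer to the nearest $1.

$720,263

Set EPS_A = EPS_B: (EBIT − $93,000)(1 − 0.30) ÷ 590,000 = (EBIT − $295,000)(1 − 0.30) ÷ 400,000.
Cancelling (1 − t) and cross-multiplying: 400,000·(EBIT − 93,000) = 590,000·(EBIT − 295,000).
Solving, EBIT = (295,000·590,000 − 93,000·400,000) / (590,000 − 400,000) = 136,850,000,000 / 190,000 = 720,263.16.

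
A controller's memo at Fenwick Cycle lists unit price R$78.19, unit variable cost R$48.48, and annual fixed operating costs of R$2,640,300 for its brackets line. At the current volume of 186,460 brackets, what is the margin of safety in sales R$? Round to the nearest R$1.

Contribution margin per unit = R$78.19 − R$48.48 = R$29.71. Break-even units = R$2,640,300 ÷ R$29.71 = 88,869.07; break-even revenue = 88,869.07 × R$78.19 = R$6,948,672.40.
Current sales = 186,460 × R$78.19 = R$14,579,307.40.
Margin of safety = R$14,579,307.40 − R$6,948,672.40 = R$7,630,635.

R$7,630,635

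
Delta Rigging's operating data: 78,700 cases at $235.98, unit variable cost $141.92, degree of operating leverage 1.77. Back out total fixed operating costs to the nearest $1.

At 78,700 units, contribution = 78,700 × $94.06 = $7,402,522.00.
Since DOL = CM ÷ EBIT, EBIT = $7,402,522.00 ÷ 1.77 = $4,182,215.82.
Fixed costs = CM − EBIT = $7,402,522.00 − $4,182,215.82 = $3,220,306.

$3,220,306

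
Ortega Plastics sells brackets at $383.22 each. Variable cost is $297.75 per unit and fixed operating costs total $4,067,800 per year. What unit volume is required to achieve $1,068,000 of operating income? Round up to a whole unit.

Each unit contributes $383.22 − $297.75 = $85.47.
Required volume = (fixed costs + target profit) ÷ CM = ($4,067,800 + $1,068,000) ÷ $85.47 = 60,088.92, so 60,089 brackets.

60,089 brackets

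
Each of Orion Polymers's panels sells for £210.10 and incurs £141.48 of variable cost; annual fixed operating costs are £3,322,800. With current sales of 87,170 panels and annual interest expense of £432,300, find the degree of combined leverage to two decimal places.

Total contribution margin = 87,170 × £68.62 = £5,981,605.40.
Operating income = contribution − fixed costs = £5,981,605.40 − £3,322,800 = £2,658,805.40. Interest = £432,300.00.
DOL = £5,981,605.40 ÷ £2,658,805.40 = 2.2497; DFL = £2,658,805.40 ÷ £2,226,505.40 = 1.1942.
Combined leverage = 2.2497 × 1.1942 = 2.6866.

2.69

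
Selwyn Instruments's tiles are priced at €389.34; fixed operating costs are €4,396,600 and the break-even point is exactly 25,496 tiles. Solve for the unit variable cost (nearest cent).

At break-even, FC = Q × (P − VC), so P − VC = €4,396,600 ÷ 25,496 = €172.4427.
Hence VC = price − CM = €389.34 − €172.4427 = €216.90.

€216.90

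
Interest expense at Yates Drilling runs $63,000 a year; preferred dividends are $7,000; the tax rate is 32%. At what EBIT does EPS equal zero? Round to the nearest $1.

$73,294

Preferred dividends are paid after tax, so their pre-tax equivalent is $7,000 ÷ (1 − 0.32) = $10,294.12.
Financial break-even EBIT = interest + D_p ÷ (1 − t) = $63,000 + $10,294.12 = $73,294.12.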